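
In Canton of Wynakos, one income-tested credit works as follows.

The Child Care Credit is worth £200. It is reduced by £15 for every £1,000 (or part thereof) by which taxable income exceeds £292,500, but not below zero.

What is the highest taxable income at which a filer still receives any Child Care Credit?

£305,500

After 13 increments the reduction is 13 × £15 = £195, leaving £5; one more increment wipes it out. Increment 13 ends at excess 13 × £1,000 = £13,000, so the highest qualifying income is £292,500 + £13,000 = £305,500.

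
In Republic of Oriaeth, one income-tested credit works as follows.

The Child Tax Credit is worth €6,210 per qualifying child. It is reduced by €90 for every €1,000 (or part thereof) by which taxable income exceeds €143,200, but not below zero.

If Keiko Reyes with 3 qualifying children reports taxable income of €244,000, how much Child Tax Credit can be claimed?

Child Tax Credit: base = 3 × €6,210 = €18,630. income exceeds €143,200 by €100,800, which is 101 full-or-partial €1,000 increments; reduction = 101 × €90 = €9,090, leaving €9,540.

€9,540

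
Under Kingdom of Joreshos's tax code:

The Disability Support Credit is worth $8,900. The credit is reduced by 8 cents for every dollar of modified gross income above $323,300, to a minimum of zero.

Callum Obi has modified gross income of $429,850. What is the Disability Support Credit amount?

Disability Support Credit: 8% of the $106,550 excess over $323,300 is $8,524; credit = $8,900 − $8,524 = $376.

$376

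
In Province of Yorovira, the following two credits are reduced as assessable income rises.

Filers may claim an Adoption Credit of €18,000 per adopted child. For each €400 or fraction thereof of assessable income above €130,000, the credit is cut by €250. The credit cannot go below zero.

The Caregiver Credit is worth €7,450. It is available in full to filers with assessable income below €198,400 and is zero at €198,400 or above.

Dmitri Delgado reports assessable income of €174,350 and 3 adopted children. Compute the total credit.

€33,700

Adoption Credit: base = 3 × €18,000 = €54,000. income exceeds €130,000 by €44,350, which is 111 full-or-partial €400 increments; reduction = 111 × €250 = €27,750, leaving €26,250.
Caregiver Credit: €174,350 is below the €198,400 cutoff, so the full €7,450 applies.
Total: €26,250 + €7,450 = €33,700.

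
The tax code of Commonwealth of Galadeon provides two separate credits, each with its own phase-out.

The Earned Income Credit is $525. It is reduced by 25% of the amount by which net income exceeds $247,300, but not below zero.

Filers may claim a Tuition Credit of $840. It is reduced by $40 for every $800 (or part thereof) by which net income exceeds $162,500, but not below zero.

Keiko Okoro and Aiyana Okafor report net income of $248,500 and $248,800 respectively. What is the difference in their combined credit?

$75

Keiko ($248,500): Earned Income Credit: 25% of the $1,200 excess over $247,300 is $300; credit = $525 − $300 = $225. Tuition Credit: income exceeds $162,500 by $86,000 → 108 increments × $40 = $4,320 ≥ base, so the credit is $0. total $225 + $0 = $225
Aiyana ($248,800): Earned Income Credit: 25% of the $1,500 excess over $247,300 is $375; credit = $525 − $375 = $150. Tuition Credit: income exceeds $162,500 by $86,300 → 108 increments × $40 = $4,320 ≥ base, so the credit is $0. total $150 + $0 = $150
Difference: |$225 − $150| = $75.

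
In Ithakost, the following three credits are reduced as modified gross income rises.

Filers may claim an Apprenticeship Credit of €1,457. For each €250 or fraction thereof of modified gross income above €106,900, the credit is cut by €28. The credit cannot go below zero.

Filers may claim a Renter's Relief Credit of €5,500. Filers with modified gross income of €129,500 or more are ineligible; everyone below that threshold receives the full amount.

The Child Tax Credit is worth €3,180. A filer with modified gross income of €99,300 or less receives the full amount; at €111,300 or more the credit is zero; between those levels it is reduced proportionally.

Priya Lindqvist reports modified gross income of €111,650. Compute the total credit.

Apprenticeship Credit: income exceeds €106,900 by €4,750, which is 19 full-or-partial €250 increments; reduction = 19 × €28 = €532, leaving €925.
Renter's Relief Credit: €111,650 is below the €129,500 cutoff, so the full €5,500 applies.
Child Tax Credit: €111,650 is at or above €111,300, so the credit is €0.
Total: €925 + €5,500 + €0 = €6,425.

€6,425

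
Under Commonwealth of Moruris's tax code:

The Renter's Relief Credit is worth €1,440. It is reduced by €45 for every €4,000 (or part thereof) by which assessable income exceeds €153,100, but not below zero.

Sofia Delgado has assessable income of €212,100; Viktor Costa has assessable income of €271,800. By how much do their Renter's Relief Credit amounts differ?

Sofia (€212,100): Renter's Relief Credit: income exceeds €153,100 by €59,000, which is 15 full-or-partial €4,000 increments; reduction = 15 × €45 = €675, leaving €765.
Viktor (€271,800): Renter's Relief Credit: income exceeds €153,100 by €118,700, which is 30 full-or-partial €4,000 increments; reduction = 30 × €45 = €1,350, leaving €90.
Difference: |€765 − €90| = €675.

€675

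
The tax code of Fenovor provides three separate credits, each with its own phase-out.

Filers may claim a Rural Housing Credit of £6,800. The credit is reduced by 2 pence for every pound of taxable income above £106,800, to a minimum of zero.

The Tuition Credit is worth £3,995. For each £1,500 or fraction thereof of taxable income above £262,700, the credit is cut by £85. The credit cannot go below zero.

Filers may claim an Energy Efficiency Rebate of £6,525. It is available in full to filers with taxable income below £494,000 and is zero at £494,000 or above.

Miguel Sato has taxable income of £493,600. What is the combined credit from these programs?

£6,525

Rural Housing Credit: 2% of the £386,800 excess over £106,800 is £7,736 ≥ base, so the credit is £0.
Tuition Credit: income exceeds £262,700 by £230,900 → 154 increments × £85 = £13,090 ≥ base, so the credit is £0.
Energy Efficiency Rebate: £493,600 is below the £494,000 cutoff, so the full £6,525 applies.
Total: £0 + £0 + £6,525 = £6,525.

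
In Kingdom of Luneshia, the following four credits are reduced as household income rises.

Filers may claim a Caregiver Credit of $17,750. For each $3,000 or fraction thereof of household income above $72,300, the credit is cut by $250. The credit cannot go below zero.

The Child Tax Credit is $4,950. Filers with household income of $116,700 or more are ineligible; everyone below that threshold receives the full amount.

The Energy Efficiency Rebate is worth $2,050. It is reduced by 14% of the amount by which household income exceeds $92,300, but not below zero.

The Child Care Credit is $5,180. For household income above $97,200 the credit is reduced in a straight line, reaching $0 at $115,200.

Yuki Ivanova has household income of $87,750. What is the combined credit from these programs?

$28,430

Caregiver Credit: income exceeds $72,300 by $15,450, which is 6 full-or-partial $3,000 increments; reduction = 6 × $250 = $1,500, leaving $16,250.
Child Tax Credit: $87,750 is below the $116,700 cutoff, so the full $4,950 applies.
Energy Efficiency Rebate: $87,750 is at or below the $92,300 threshold, so the full $2,050 applies.
Child Care Credit: $87,750 is at or below the $97,200 threshold, so the full $5,180 applies.
Total: $16,250 + $4,950 + $2,050 + $5,180 = $28,430.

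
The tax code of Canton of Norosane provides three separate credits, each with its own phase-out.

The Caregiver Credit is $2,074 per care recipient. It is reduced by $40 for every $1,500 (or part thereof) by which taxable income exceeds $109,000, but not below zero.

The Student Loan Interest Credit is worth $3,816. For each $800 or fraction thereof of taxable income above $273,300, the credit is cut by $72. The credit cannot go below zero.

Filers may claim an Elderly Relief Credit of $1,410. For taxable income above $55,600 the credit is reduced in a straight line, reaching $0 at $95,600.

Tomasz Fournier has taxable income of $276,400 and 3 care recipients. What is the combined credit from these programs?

Caregiver Credit: base = 3 × $2,074 = $6,222. income exceeds $109,000 by $167,400, which is 112 full-or-partial $1,500 increments; reduction = 112 × $40 = $4,480, leaving $1,742.
Student Loan Interest Credit: income exceeds $273,300 by $3,100, which is 4 full-or-partial $800 increments; reduction = 4 × $72 = $288, leaving $3,528.
Elderly Relief Credit: $276,400 is at or above $95,600, so the credit is $0.
Total: $1,742 + $3,528 + $0 = $5,270.

$5,270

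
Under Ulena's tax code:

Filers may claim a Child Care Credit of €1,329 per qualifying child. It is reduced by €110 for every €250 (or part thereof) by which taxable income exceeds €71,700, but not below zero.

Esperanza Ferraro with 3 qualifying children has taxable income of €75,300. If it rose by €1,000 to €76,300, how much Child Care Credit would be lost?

€440

At €75,300 — base = 3 × €1,329 = €3,987. income exceeds €71,700 by €3,600, which is 15 full-or-partial €250 increments; reduction = 15 × €110 = €1,650, leaving €2,337.
At €76,300 — base = 3 × €1,329 = €3,987. income exceeds €71,700 by €4,600, which is 19 full-or-partial €250 increments; reduction = 19 × €110 = €2,090, leaving €1,897.
Lost: €2,337 − €1,897 = €440.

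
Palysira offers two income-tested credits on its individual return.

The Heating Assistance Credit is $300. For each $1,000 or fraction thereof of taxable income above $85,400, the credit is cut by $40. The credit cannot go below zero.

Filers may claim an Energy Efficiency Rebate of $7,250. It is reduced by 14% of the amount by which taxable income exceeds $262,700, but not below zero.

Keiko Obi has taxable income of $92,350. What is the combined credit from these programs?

Heating Assistance Credit: income exceeds $85,400 by $6,950, which is 7 full-or-partial $1,000 increments; reduction = 7 × $40 = $280, leaving $20.
Energy Efficiency Rebate: $92,350 is at or below the $262,700 threshold, so the full $7,250 applies.
Total: $20 + $7,250 = $7,270.

$7,270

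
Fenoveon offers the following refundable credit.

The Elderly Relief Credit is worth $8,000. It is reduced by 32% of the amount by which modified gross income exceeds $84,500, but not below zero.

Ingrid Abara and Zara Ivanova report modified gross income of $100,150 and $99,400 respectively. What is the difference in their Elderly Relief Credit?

$240

Ingrid ($100,150): Elderly Relief Credit: 32% of the $15,650 excess over $84,500 is $5,008; credit = $8,000 − $5,008 = $2,992.
Zara ($99,400): Elderly Relief Credit: 32% of the $14,900 excess over $84,500 is $4,768; credit = $8,000 − $4,768 = $3,232.
Difference: |$2,992 − $3,232| = $240.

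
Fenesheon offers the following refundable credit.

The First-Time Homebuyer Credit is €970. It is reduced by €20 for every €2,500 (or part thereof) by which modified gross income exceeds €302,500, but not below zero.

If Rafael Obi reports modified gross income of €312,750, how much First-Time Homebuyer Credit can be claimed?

€870

First-Time Homebuyer Credit: income exceeds €302,500 by €10,250, which is 5 full-or-partial €2,500 increments; reduction = 5 × €20 = €100, leaving €870.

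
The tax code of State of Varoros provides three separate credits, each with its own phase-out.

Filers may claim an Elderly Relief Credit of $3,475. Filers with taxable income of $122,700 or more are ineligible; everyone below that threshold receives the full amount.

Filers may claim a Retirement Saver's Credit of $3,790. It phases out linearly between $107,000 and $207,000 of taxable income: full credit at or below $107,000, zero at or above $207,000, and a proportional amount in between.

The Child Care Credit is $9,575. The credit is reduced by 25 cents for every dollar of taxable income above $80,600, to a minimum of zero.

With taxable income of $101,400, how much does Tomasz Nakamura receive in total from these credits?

$11,640

Elderly Relief Credit: $101,400 is below the $122,700 cutoff, so the full $3,475 applies.
Retirement Saver's Credit: $101,400 is at or below the $107,000 threshold, so the full $3,790 applies.
Child Care Credit: 25% of the $20,800 excess over $80,600 is $5,200; credit = $9,575 − $5,200 = $4,375.
Total: $3,475 + $3,790 + $4,375 = $11,640.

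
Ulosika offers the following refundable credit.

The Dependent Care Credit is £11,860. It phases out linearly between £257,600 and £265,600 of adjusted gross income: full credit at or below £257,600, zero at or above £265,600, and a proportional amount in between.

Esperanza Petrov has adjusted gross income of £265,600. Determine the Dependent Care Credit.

Dependent Care Credit: £265,600 is at or above £265,600, so the credit is £0.

£0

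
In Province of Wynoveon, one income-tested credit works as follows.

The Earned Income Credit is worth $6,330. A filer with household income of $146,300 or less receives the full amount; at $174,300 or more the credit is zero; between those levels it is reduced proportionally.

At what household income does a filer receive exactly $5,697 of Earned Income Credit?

$149,100

$5,697 is 5,697/6,330 of the full $6,330, so 633/6,330 of the $28,000 range has been used: income = $146,300 + $28,000 × 633/6,330 = $149,100.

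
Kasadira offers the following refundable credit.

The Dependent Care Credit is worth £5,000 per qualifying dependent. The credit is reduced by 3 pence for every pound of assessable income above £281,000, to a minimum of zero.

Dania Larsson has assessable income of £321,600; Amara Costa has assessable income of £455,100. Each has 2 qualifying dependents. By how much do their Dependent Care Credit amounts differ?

Dania (£321,600): Dependent Care Credit: base = 2 × £5,000 = £10,000. 3% of the £40,600 excess over £281,000 is £1,218; credit = £10,000 − £1,218 = £8,782.
Amara (£455,100): Dependent Care Credit: base = 2 × £5,000 = £10,000. 3% of the £174,100 excess over £281,000 is £5,223; credit = £10,000 − £5,223 = £4,777.
Difference: |£8,782 − £4,777| = £4,005.

£4,005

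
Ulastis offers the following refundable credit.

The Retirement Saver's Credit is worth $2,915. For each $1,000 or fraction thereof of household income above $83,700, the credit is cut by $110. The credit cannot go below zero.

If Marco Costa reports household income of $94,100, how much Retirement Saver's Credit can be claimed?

Retirement Saver's Credit: income exceeds $83,700 by $10,400, which is 11 full-or-partial $1,000 increments; reduction = 11 × $110 = $1,210, leaving $1,705.

$1,705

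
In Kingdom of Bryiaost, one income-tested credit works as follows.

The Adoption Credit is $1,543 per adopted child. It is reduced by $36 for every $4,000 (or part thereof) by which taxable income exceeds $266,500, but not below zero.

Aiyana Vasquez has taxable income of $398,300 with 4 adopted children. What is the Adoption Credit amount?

$4,984

Adoption Credit: base = 4 × $1,543 = $6,172. income exceeds $266,500 by $131,800, which is 33 full-or-partial $4,000 increments; reduction = 33 × $36 = $1,188, leaving $4,984.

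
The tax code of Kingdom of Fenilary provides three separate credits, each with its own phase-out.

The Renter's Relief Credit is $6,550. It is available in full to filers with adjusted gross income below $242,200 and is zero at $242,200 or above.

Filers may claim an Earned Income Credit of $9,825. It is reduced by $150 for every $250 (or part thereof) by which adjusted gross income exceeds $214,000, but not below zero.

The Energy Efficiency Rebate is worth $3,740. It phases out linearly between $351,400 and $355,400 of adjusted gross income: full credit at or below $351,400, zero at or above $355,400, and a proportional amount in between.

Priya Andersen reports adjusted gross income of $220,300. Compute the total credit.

$16,215

Renter's Relief Credit: $220,300 is below the $242,200 cutoff, so the full $6,550 applies.
Earned Income Credit: income exceeds $214,000 by $6,300, which is 26 full-or-partial $250 increments; reduction = 26 × $150 = $3,900, leaving $5,925.
Energy Efficiency Rebate: $220,300 is at or below the $351,400 threshold, so the full $3,740 applies.
Total: $6,550 + $5,925 + $3,740 = $16,215.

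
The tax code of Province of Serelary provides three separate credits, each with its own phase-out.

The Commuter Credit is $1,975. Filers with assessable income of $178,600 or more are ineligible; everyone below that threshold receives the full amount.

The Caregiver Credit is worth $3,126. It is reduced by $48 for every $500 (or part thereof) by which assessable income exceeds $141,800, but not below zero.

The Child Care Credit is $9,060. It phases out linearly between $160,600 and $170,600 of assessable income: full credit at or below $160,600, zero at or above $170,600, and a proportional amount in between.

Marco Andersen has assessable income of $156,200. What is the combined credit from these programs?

$12,769

Commuter Credit: $156,200 is below the $178,600 cutoff, so the full $1,975 applies.
Caregiver Credit: income exceeds $141,800 by $14,400, which is 29 full-or-partial $500 increments; reduction = 29 × $48 = $1,392, leaving $1,734.
Child Care Credit: $156,200 is at or below the $160,600 threshold, so the full $9,060 applies.
Total: $1,975 + $1,734 + $9,060 = $12,769.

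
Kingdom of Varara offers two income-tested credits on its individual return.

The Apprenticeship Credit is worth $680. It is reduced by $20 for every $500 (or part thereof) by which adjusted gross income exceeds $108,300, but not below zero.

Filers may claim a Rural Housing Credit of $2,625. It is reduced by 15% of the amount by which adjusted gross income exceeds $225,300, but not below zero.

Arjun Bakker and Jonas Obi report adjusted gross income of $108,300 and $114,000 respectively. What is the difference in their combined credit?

Arjun ($108,300): Apprenticeship Credit: $108,300 is at or below the $108,300 threshold, so the full $680 applies. Rural Housing Credit: $108,300 is at or below the $225,300 threshold, so the full $2,625 applies. total $680 + $2,625 = $3,305
Jonas ($114,000): Apprenticeship Credit: income exceeds $108,300 by $5,700, which is 12 full-or-partial $500 increments; reduction = 12 × $20 = $240, leaving $440. Rural Housing Credit: $114,000 is at or below the $225,300 threshold, so the full $2,625 applies. total $440 + $2,625 = $3,065
Difference: |$3,305 − $3,065| = $240.

$240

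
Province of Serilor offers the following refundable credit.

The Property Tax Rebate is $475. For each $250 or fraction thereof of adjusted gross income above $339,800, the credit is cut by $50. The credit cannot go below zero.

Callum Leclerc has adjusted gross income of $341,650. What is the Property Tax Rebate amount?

$75

Property Tax Rebate: income exceeds $339,800 by $1,850, which is 8 full-or-partial $250 increments; reduction = 8 × $50 = $400, leaving $75.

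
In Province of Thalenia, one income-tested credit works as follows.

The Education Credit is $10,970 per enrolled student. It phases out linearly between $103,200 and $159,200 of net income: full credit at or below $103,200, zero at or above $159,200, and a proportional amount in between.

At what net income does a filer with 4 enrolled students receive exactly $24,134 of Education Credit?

Full credit = 4 × $10,970 = $43,880.
$24,134 is 24,134/43,880 of the full $43,880, so 19,746/43,880 of the $56,000 range has been used: income = $103,200 + $56,000 × 19,746/43,880 = $128,400.

$128,400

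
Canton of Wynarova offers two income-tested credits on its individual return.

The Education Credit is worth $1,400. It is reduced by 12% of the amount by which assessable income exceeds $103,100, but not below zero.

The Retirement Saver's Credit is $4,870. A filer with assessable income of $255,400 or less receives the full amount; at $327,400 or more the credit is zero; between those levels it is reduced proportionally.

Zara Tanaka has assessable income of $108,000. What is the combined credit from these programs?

$5,682

Education Credit: 12% of the $4,900 excess over $103,100 is $588; credit = $1,400 − $588 = $812.
Retirement Saver's Credit: $108,000 is at or below the $255,400 threshold, so the full $4,870 applies.
Total: $812 + $4,870 = $5,682.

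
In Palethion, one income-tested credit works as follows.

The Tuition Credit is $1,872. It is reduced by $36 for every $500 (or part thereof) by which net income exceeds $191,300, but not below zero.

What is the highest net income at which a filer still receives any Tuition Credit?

$216,800

After 51 increments the reduction is 51 × $36 = $1,836, leaving $36; one more increment wipes it out. Increment 51 ends at excess 51 × $500 = $25,500, so the highest qualifying income is $191,300 + $25,500 = $216,800.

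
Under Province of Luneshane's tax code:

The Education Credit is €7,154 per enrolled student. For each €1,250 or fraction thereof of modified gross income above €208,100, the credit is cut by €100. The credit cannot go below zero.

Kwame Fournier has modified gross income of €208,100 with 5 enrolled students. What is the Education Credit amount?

€35,770

Education Credit: base = 5 × €7,154 = €35,770. €208,100 is at or below the €208,100 threshold, so the full €35,770 applies.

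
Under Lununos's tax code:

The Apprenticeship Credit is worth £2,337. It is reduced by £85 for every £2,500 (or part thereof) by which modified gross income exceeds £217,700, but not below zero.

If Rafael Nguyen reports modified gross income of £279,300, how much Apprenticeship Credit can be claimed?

£212

Apprenticeship Credit: income exceeds £217,700 by £61,600, which is 25 full-or-partial £2,500 increments; reduction = 25 × £85 = £2,125, leaving £212.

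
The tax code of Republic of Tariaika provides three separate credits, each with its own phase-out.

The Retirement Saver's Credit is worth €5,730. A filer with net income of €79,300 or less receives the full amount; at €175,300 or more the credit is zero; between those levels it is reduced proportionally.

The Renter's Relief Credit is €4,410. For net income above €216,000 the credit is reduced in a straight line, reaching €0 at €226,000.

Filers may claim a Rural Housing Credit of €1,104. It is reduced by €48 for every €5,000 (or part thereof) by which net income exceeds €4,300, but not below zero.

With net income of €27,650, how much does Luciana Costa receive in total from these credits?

Retirement Saver's Credit: €27,650 is at or below the €79,300 threshold, so the full €5,730 applies.
Renter's Relief Credit: €27,650 is at or below the €216,000 threshold, so the full €4,410 applies.
Rural Housing Credit: income exceeds €4,300 by €23,350, which is 5 full-or-partial €5,000 increments; reduction = 5 × €48 = €240, leaving €864.
Total: €5,730 + €4,410 + €864 = €11,004.

€11,004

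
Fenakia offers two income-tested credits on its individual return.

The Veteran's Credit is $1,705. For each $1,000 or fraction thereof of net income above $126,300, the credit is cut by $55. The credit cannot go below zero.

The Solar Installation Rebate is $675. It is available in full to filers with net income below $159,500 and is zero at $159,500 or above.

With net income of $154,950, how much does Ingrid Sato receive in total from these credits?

Veteran's Credit: income exceeds $126,300 by $28,650, which is 29 full-or-partial $1,000 increments; reduction = 29 × $55 = $1,595, leaving $110.
Solar Installation Rebate: $154,950 is below the $159,500 cutoff, so the full $675 applies.
Total: $110 + $675 = $785.

$785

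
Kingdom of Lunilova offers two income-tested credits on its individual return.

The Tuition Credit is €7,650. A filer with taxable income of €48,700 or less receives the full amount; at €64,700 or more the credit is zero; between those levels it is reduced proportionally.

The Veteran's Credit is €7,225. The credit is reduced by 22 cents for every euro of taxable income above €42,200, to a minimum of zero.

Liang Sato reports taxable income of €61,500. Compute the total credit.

€4,509

Tuition Credit: €61,500 is €12,800 into a €16,000 phase-out range, leaving 3,200/16,000 of the credit: €7,650 × 3,200/16,000 = €1,530.
Veteran's Credit: 22% of the €19,300 excess over €42,200 is €4,246; credit = €7,225 − €4,246 = €2,979.
Total: €1,530 + €2,979 = €4,509.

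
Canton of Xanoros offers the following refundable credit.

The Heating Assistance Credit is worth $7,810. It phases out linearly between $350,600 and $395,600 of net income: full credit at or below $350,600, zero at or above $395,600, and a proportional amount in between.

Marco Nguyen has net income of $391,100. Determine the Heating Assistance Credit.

Heating Assistance Credit: $391,100 is $40,500 into a $45,000 phase-out range, leaving 4,500/45,000 of the credit: $7,810 × 4,500/45,000 = $781.

$781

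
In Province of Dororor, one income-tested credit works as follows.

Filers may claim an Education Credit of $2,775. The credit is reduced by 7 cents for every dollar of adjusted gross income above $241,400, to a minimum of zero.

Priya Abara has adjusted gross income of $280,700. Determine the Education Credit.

$24

Education Credit: 7% of the $39,300 excess over $241,400 is $2,751; credit = $2,775 − $2,751 = $24.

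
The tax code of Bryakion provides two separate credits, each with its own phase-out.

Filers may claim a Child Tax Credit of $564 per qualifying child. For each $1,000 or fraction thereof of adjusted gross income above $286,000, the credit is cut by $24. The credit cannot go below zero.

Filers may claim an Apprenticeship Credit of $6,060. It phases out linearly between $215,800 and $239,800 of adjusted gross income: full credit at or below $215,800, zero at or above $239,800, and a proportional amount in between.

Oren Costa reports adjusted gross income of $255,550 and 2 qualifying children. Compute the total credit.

$1,128

Child Tax Credit: base = 2 × $564 = $1,128. $255,550 is at or below the $286,000 threshold, so the full $1,128 applies.
Apprenticeship Credit: $255,550 is at or above $239,800, so the credit is $0.
Total: $1,128 + $0 = $1,128.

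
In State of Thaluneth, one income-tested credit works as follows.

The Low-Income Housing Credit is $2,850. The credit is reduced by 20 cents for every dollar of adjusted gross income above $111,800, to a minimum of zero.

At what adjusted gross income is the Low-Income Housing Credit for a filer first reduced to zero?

$126,050

The credit falls by 20% of each dollar above $111,800, so it reaches zero when the excess is $2,850 / 20% = $14,250: income = $111,800 + $14,250 = $126,050.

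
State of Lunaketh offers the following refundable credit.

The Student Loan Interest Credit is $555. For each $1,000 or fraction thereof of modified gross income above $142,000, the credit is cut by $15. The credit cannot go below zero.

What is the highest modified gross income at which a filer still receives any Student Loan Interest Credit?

$178,000

After 36 increments the reduction is 36 × $15 = $540, leaving $15; one more increment wipes it out. Increment 36 ends at excess 36 × $1,000 = $36,000, so the highest qualifying income is $142,000 + $36,000 = $178,000.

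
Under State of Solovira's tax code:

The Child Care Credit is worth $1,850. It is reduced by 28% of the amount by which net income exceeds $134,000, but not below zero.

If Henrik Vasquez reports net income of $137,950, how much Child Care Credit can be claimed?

$744

Child Care Credit: 28% of the $3,950 excess over $134,000 is $1,106; credit = $1,850 − $1,106 = $744.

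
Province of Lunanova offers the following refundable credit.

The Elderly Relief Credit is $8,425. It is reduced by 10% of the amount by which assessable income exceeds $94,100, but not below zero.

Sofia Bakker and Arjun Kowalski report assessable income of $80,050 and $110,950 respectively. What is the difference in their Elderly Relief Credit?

$1,685

Sofia ($80,050): Elderly Relief Credit: $80,050 is at or below the $94,100 threshold, so the full $8,425 applies.
Arjun ($110,950): Elderly Relief Credit: 10% of the $16,850 excess over $94,100 is $1,685; credit = $8,425 − $1,685 = $6,740.
Difference: |$8,425 − $6,740| = $1,685.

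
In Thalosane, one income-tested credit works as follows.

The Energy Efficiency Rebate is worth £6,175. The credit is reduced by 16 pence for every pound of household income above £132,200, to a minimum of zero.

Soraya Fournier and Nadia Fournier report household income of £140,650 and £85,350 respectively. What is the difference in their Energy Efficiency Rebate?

£1,352

Soraya (£140,650): Energy Efficiency Rebate: 16% of the £8,450 excess over £132,200 is £1,352; credit = £6,175 − £1,352 = £4,823.
Nadia (£85,350): Energy Efficiency Rebate: £85,350 is at or below the £132,200 threshold, so the full £6,175 applies.
Difference: |£4,823 − £6,175| = £1,352.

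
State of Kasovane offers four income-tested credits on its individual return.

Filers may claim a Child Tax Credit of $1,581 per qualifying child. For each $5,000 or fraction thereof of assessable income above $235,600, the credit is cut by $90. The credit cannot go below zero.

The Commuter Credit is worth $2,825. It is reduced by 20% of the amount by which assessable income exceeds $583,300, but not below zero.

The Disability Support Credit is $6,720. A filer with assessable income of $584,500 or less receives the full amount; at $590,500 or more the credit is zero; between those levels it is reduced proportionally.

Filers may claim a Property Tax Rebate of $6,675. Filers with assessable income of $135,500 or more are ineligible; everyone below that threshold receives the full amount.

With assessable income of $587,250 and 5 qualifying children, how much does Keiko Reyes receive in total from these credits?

Child Tax Credit: base = 5 × $1,581 = $7,905. income exceeds $235,600 by $351,650, which is 71 full-or-partial $5,000 increments; reduction = 71 × $90 = $6,390, leaving $1,515.
Commuter Credit: 20% of the $3,950 excess over $583,300 is $790; credit = $2,825 − $790 = $2,035.
Disability Support Credit: $587,250 is $2,750 into a $6,000 phase-out range, leaving 3,250/6,000 of the credit: $6,720 × 3,250/6,000 = $3,640.
Property Tax Rebate: $587,250 meets or exceeds the $135,500 cutoff, so the credit is $0.
Total: $1,515 + $2,035 + $3,640 + $0 = $7,190.

$7,190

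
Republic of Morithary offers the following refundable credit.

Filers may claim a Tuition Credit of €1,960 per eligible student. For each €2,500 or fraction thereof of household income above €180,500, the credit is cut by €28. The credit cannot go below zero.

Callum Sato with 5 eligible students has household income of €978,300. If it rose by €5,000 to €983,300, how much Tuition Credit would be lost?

At €978,300 — base = 5 × €1,960 = €9,800. income exceeds €180,500 by €797,800, which is 320 full-or-partial €2,500 increments; reduction = 320 × €28 = €8,960, leaving €840.
At €983,300 — base = 5 × €1,960 = €9,800. income exceeds €180,500 by €802,800, which is 322 full-or-partial €2,500 increments; reduction = 322 × €28 = €9,016, leaving €784.
Lost: €840 − €784 = €56.

€56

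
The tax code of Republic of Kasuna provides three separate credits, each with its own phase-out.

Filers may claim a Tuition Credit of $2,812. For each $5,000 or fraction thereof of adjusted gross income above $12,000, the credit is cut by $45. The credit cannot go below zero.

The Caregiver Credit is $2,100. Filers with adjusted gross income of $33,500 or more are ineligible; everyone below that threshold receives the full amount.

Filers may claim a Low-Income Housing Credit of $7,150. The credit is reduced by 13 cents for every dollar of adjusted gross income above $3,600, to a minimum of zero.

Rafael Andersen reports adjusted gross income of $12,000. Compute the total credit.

Tuition Credit: $12,000 is at or below the $12,000 threshold, so the full $2,812 applies.
Caregiver Credit: $12,000 is below the $33,500 cutoff, so the full $2,100 applies.
Low-Income Housing Credit: 13% of the $8,400 excess over $3,600 is $1,092; credit = $7,150 − $1,092 = $6,058.
Total: $2,812 + $2,100 + $6,058 = $10,970.

$10,970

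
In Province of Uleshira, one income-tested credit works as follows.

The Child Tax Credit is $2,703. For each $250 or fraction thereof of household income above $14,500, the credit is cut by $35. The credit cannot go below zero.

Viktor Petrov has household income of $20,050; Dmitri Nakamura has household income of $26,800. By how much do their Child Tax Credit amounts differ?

$945

Viktor ($20,050): Child Tax Credit: income exceeds $14,500 by $5,550, which is 23 full-or-partial $250 increments; reduction = 23 × $35 = $805, leaving $1,898.
Dmitri ($26,800): Child Tax Credit: income exceeds $14,500 by $12,300, which is 50 full-or-partial $250 increments; reduction = 50 × $35 = $1,750, leaving $953.
Difference: |$1,898 − $953| = $945.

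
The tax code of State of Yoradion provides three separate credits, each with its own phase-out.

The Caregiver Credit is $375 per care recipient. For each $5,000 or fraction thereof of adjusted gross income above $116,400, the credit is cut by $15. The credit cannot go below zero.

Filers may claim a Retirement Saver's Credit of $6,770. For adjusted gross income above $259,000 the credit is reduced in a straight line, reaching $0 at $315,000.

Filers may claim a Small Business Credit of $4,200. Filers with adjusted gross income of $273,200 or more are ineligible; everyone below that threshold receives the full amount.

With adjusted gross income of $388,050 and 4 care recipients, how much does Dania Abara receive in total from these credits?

$675

Caregiver Credit: base = 4 × $375 = $1,500. income exceeds $116,400 by $271,650, which is 55 full-or-partial $5,000 increments; reduction = 55 × $15 = $825, leaving $675.
Retirement Saver's Credit: $388,050 is at or above $315,000, so the credit is $0.
Small Business Credit: $388,050 meets or exceeds the $273,200 cutoff, so the credit is $0.
Total: $675 + $0 + $0 = $675.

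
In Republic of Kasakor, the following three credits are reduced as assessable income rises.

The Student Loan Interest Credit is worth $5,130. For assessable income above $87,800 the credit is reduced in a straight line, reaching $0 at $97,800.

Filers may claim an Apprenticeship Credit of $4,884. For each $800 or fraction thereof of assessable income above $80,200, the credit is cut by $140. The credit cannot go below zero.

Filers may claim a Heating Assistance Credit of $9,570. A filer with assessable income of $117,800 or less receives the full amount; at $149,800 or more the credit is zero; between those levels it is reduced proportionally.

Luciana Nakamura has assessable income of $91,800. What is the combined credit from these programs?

Student Loan Interest Credit: $91,800 is $4,000 into a $10,000 phase-out range, leaving 6,000/10,000 of the credit: $5,130 × 6,000/10,000 = $3,078.
Apprenticeship Credit: income exceeds $80,200 by $11,600, which is 15 full-or-partial $800 increments; reduction = 15 × $140 = $2,100, leaving $2,784.
Heating Assistance Credit: $91,800 is at or below the $117,800 threshold, so the full $9,570 applies.
Total: $3,078 + $2,784 + $9,570 = $15,432.

$15,432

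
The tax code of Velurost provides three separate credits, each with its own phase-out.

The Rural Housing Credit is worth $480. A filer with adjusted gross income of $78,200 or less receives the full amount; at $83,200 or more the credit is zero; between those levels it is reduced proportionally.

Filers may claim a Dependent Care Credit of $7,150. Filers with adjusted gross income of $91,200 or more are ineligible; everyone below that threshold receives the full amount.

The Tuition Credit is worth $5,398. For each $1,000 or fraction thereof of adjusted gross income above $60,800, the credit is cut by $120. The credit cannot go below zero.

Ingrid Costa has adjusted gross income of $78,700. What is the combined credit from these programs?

$10,820

Rural Housing Credit: $78,700 is $500 into a $5,000 phase-out range, leaving 4,500/5,000 of the credit: $480 × 4,500/5,000 = $432.
Dependent Care Credit: $78,700 is below the $91,200 cutoff, so the full $7,150 applies.
Tuition Credit: income exceeds $60,800 by $17,900, which is 18 full-or-partial $1,000 increments; reduction = 18 × $120 = $2,160, leaving $3,238.
Total: $432 + $7,150 + $3,238 = $10,820.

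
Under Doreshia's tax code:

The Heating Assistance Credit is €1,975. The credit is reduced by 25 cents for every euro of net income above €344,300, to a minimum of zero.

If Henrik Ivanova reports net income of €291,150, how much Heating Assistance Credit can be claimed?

€1,975

Heating Assistance Credit: €291,150 is at or below the €344,300 threshold, so the full €1,975 applies.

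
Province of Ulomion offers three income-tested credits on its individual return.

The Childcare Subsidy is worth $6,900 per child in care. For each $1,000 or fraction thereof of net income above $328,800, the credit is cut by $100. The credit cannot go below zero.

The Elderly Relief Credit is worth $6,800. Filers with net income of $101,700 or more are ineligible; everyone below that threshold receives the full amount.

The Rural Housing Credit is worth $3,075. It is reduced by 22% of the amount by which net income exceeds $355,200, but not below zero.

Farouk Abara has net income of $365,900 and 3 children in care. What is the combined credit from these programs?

Childcare Subsidy: base = 3 × $6,900 = $20,700. income exceeds $328,800 by $37,100, which is 38 full-or-partial $1,000 increments; reduction = 38 × $100 = $3,800, leaving $16,900.
Elderly Relief Credit: $365,900 meets or exceeds the $101,700 cutoff, so the credit is $0.
Rural Housing Credit: 22% of the $10,700 excess over $355,200 is $2,354; credit = $3,075 − $2,354 = $721.
Total: $16,900 + $0 + $721 = $17,621.

$17,621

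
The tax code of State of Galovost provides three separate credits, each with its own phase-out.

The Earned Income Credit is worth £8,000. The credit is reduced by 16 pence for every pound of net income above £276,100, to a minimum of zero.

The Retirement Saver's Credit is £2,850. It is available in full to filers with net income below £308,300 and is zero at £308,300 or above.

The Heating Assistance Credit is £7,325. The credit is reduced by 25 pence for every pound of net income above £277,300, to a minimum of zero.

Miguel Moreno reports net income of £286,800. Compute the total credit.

£14,088

Earned Income Credit: 16% of the £10,700 excess over £276,100 is £1,712; credit = £8,000 − £1,712 = £6,288.
Retirement Saver's Credit: £286,800 is below the £308,300 cutoff, so the full £2,850 applies.
Heating Assistance Credit: 25% of the £9,500 excess over £277,300 is £2,375; credit = £7,325 − £2,375 = £4,950.
Total: £6,288 + £2,850 + £4,950 = £14,088.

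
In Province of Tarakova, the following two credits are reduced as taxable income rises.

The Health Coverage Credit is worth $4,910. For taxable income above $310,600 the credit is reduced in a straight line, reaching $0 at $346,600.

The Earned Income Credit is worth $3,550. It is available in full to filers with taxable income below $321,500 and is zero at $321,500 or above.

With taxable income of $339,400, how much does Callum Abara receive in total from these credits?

Health Coverage Credit: $339,400 is $28,800 into a $36,000 phase-out range, leaving 7,200/36,000 of the credit: $4,910 × 7,200/36,000 = $982.
Earned Income Credit: $339,400 meets or exceeds the $321,500 cutoff, so the credit is $0.
Total: $982 + $0 = $982.

$982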